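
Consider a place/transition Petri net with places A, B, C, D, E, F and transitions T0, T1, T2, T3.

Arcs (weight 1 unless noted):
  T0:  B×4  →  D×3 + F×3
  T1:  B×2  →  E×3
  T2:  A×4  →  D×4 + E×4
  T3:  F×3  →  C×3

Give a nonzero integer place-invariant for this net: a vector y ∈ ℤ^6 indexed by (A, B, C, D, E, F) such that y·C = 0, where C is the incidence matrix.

y = (A:6, B:3, C:0, D:4, E:2, F:0)

Incidence matrix C (rows=places, cols=transitions):
       T0   T1   T2   T3
    A   0    0   -4    0
    B  -4   -2    0    0
    C   0    0    0    3
    D   3    0    4    0
    E   0    3    4    0
    F   3    0    0   -3

Candidate y = [6, 3, 0, 4, 2, 0]; check y·C column-wise:
  col T0: 6·0 + 3·-4 + 4·3 + 2·0 + 0·3 = 0
  col T1: 6·0 + 3·-2 + 4·0 + 2·3 = 0
  col T2: 6·-4 + 3·0 + 4·4 + 2·4 = 0
  col T3: 6·0 + 3·0 + 0·3 + 4·0 + 2·0 + 0·-3 = 0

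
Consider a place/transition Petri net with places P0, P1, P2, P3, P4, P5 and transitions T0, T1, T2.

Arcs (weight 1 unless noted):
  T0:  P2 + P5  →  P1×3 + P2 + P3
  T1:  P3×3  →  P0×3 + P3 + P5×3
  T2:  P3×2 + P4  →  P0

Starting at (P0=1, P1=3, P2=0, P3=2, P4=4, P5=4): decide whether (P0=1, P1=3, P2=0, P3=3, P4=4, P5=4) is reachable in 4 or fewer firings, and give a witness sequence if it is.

depth 0: 1 marking
depth 1: 2 markings reached so far
depth 2: 2 markings reached so far
(frontier empty at depth 2; search complete)
target is not among the 2 markings reachable within 4 steps

NO — not reachable within 4 firings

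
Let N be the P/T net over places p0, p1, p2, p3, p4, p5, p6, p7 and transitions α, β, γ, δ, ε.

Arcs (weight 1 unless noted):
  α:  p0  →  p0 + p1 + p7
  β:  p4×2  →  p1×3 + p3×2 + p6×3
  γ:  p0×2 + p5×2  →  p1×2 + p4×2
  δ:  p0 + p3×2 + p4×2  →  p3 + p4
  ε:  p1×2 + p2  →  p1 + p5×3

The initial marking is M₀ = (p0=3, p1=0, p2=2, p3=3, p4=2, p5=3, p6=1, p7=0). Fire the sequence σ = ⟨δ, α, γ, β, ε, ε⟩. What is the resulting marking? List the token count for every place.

(p0=0, p1=4, p2=0, p3=4, p4=1, p5=7, p6=4, p7=1)

step 1: fire δ:  (p0=3, p1=0, p2=2, p3=3, p4=2, p5=3, p6=1, p7=0) → (p0=2, p1=0, p2=2, p3=2, p4=1, p5=3, p6=1, p7=0)
step 2: fire α:  (p0=2, p1=0, p2=2, p3=2, p4=1, p5=3, p6=1, p7=0) → (p0=2, p1=1, p2=2, p3=2, p4=1, p5=3, p6=1, p7=1)
step 3: fire γ:  (p0=2, p1=1, p2=2, p3=2, p4=1, p5=3, p6=1, p7=1) → (p0=0, p1=3, p2=2, p3=2, p4=3, p5=1, p6=1, p7=1)
step 4: fire β:  (p0=0, p1=3, p2=2, p3=2, p4=3, p5=1, p6=1, p7=1) → (p0=0, p1=6, p2=2, p3=4, p4=1, p5=1, p6=4, p7=1)
step 5: fire ε:  (p0=0, p1=6, p2=2, p3=4, p4=1, p5=1, p6=4, p7=1) → (p0=0, p1=5, p2=1, p3=4, p4=1, p5=4, p6=4, p7=1)
step 6: fire ε:  (p0=0, p1=5, p2=1, p3=4, p4=1, p5=4, p6=4, p7=1) → (p0=0, p1=4, p2=0, p3=4, p4=1, p5=7, p6=4, p7=1)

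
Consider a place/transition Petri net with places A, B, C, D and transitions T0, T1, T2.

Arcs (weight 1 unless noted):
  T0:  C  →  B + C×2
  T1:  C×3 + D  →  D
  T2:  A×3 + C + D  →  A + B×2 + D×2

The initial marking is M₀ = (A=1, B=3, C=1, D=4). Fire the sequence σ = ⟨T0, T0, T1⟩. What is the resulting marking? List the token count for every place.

step 1: fire T0:  (A=1, B=3, C=1, D=4) → (A=1, B=4, C=2, D=4)
step 2: fire T0:  (A=1, B=4, C=2, D=4) → (A=1, B=5, C=3, D=4)
step 3: fire T1:  (A=1, B=5, C=3, D=4) → (A=1, B=5, C=0, D=4)

(A=1, B=5, C=0, D=4)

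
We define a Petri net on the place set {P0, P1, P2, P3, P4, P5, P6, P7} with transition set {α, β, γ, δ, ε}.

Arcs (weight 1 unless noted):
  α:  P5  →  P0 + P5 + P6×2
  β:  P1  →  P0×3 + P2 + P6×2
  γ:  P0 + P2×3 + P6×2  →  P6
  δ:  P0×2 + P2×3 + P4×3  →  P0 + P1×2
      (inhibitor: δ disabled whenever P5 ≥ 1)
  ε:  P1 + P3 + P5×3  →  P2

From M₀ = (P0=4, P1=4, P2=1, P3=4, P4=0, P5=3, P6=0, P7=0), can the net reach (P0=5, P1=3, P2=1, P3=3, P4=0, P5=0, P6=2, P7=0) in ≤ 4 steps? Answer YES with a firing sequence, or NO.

depth 0: 1 marking
depth 1: 4 markings reached so far
depth 2: 9 markings reached so far
depth 3: 18 markings reached so far
depth 4: 31 markings reached so far
target is not among the 31 markings reachable within 4 steps

NO — not reachable within 4 firings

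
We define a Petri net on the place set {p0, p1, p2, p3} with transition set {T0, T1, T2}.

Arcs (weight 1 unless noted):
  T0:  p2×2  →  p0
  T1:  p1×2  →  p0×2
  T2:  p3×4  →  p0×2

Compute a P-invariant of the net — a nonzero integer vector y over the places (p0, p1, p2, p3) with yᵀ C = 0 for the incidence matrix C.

y = (p0:2, p1:2, p2:1, p3:1)

Incidence matrix C (rows=places, cols=transitions):
       T0   T1   T2
   p0   1    2    2
   p1   0   -2    0
   p2  -2    0    0
   p3   0    0   -4

Candidate y = [2, 2, 1, 1]; check y·C column-wise:
  col T0: 2·1 + 2·0 + 1·-2 + 1·0 = 0
  col T1: 2·2 + 2·-2 + 1·0 + 1·0 = 0
  col T2: 2·2 + 2·0 + 1·0 + 1·-4 = 0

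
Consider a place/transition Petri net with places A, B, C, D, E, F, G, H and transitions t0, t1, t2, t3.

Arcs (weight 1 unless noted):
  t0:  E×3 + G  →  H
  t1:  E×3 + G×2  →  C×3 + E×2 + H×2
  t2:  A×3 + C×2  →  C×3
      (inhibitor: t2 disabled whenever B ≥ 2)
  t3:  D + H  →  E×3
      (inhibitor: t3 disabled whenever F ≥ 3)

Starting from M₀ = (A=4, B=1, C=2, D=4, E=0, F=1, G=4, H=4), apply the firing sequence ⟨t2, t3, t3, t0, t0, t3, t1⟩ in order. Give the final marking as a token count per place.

step 1: fire t2:  (A=4, B=1, C=2, D=4, E=0, F=1, G=4, H=4) → (A=1, B=1, C=3, D=4, E=0, F=1, G=4, H=4)
step 2: fire t3:  (A=1, B=1, C=3, D=4, E=0, F=1, G=4, H=4) → (A=1, B=1, C=3, D=3, E=3, F=1, G=4, H=3)
step 3: fire t3:  (A=1, B=1, C=3, D=3, E=3, F=1, G=4, H=3) → (A=1, B=1, C=3, D=2, E=6, F=1, G=4, H=2)
step 4: fire t0:  (A=1, B=1, C=3, D=2, E=6, F=1, G=4, H=2) → (A=1, B=1, C=3, D=2, E=3, F=1, G=3, H=3)
step 5: fire t0:  (A=1, B=1, C=3, D=2, E=3, F=1, G=3, H=3) → (A=1, B=1, C=3, D=2, E=0, F=1, G=2, H=4)
step 6: fire t3:  (A=1, B=1, C=3, D=2, E=0, F=1, G=2, H=4) → (A=1, B=1, C=3, D=1, E=3, F=1, G=2, H=3)
step 7: fire t1:  (A=1, B=1, C=3, D=1, E=3, F=1, G=2, H=3) → (A=1, B=1, C=6, D=1, E=2, F=1, G=0, H=5)

(A=1, B=1, C=6, D=1, E=2, F=1, G=0, H=5)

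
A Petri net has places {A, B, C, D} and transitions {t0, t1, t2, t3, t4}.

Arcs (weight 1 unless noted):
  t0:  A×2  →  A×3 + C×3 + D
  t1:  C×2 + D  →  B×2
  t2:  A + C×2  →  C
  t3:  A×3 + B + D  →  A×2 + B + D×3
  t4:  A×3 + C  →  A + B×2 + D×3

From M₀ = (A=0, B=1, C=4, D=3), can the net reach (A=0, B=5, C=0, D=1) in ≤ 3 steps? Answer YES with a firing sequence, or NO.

step 1: fire t1:  (A=0, B=1, C=4, D=3) → (A=0, B=3, C=2, D=2)
step 2: fire t1:  (A=0, B=3, C=2, D=2) → (A=0, B=5, C=0, D=1)

YES — reachable via ⟨t1, t1⟩ (2 firings)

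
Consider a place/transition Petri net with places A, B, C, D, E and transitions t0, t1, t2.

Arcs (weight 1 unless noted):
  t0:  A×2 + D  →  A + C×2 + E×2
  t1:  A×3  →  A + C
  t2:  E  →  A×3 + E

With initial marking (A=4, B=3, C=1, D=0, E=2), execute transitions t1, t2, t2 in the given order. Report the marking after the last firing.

(A=8, B=3, C=2, D=0, E=2)

step 1: fire t1:  (A=4, B=3, C=1, D=0, E=2) → (A=2, B=3, C=2, D=0, E=2)
step 2: fire t2:  (A=2, B=3, C=2, D=0, E=2) → (A=5, B=3, C=2, D=0, E=2)
step 3: fire t2:  (A=5, B=3, C=2, D=0, E=2) → (A=8, B=3, C=2, D=0, E=2)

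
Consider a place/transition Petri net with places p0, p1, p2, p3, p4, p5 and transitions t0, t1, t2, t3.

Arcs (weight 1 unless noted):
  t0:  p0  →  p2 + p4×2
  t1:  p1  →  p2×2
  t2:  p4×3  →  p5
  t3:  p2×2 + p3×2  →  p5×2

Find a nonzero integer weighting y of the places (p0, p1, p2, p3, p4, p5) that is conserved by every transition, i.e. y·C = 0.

Incidence matrix C (rows=places, cols=transitions):
       t0   t1   t2   t3
   p0  -1    0    0    0
   p1   0   -1    0    0
   p2   1    2    0   -2
   p3   0    0    0   -2
   p4   2    0   -3    0
   p5   0    0    1    2

Candidate y = [1, 2, 1, -1, 0, 0]; check y·C column-wise:
  col t0: 1·-1 + 2·0 + 1·1 + -1·0 + 0·2 = 0
  col t1: 1·0 + 2·-1 + 1·2 + -1·0 = 0
  col t2: 1·0 + 2·0 + 1·0 + -1·0 + 0·-3 + 0·1 = 0
  col t3: 1·0 + 2·0 + 1·-2 + -1·-2 + 0·2 = 0

y = (p0:1, p1:2, p2:1, p3:-1, p4:0, p5:0)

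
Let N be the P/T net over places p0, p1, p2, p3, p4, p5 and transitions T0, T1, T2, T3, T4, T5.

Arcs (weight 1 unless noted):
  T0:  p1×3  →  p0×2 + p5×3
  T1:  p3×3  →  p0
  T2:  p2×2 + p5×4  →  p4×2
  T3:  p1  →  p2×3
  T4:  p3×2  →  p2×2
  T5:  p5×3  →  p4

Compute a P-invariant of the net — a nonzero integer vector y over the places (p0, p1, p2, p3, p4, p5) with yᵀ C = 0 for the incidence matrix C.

y = (p0:3, p1:3, p2:1, p3:1, p4:3, p5:1)

Incidence matrix C (rows=places, cols=transitions):
       T0   T1   T2   T3   T4   T5
   p0   2    1    0    0    0    0
   p1  -3    0    0   -1    0    0
   p2   0    0   -2    3    2    0
   p3   0   -3    0    0   -2    0
   p4   0    0    2    0    0    1
   p5   3    0   -4    0    0   -3

Candidate y = [3, 3, 1, 1, 3, 1]; check y·C column-wise:
  col T0: 3·2 + 3·-3 + 1·0 + 1·0 + 3·0 + 1·3 = 0
  col T1: 3·1 + 3·0 + 1·0 + 1·-3 + 3·0 + 1·0 = 0
  col T2: 3·0 + 3·0 + 1·-2 + 1·0 + 3·2 + 1·-4 = 0
  col T3: 3·0 + 3·-1 + 1·3 + 1·0 + 3·0 + 1·0 = 0
  col T4: 3·0 + 3·0 + 1·2 + 1·-2 + 3·0 + 1·0 = 0
  col T5: 3·0 + 3·0 + 1·0 + 1·0 + 3·1 + 1·-3 = 0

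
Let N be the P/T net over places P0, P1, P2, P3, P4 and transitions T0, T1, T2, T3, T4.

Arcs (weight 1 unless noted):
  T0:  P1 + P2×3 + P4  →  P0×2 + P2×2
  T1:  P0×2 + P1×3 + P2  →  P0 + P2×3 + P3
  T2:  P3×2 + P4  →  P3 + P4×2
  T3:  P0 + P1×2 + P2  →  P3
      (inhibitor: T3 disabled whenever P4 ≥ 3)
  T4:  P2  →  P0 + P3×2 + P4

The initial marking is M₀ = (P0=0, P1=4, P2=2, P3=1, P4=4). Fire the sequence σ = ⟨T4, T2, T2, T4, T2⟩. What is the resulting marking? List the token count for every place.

step 1: fire T4:  (P0=0, P1=4, P2=2, P3=1, P4=4) → (P0=1, P1=4, P2=1, P3=3, P4=5)
step 2: fire T2:  (P0=1, P1=4, P2=1, P3=3, P4=5) → (P0=1, P1=4, P2=1, P3=2, P4=6)
step 3: fire T2:  (P0=1, P1=4, P2=1, P3=2, P4=6) → (P0=1, P1=4, P2=1, P3=1, P4=7)
step 4: fire T4:  (P0=1, P1=4, P2=1, P3=1, P4=7) → (P0=2, P1=4, P2=0, P3=3, P4=8)
step 5: fire T2:  (P0=2, P1=4, P2=0, P3=3, P4=8) → (P0=2, P1=4, P2=0, P3=2, P4=9)

(P0=2, P1=4, P2=0, P3=2, P4=9)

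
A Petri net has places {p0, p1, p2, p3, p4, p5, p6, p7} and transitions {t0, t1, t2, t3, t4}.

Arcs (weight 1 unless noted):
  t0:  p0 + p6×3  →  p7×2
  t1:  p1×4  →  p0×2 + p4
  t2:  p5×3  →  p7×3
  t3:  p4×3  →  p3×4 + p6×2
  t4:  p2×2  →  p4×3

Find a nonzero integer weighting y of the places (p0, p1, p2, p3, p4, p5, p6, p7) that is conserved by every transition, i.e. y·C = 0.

y = (p0:0, p1:1, p2:6, p3:3, p4:4, p5:0, p6:0, p7:0)

Incidence matrix C (rows=places, cols=transitions):
       t0   t1   t2   t3   t4
   p0  -1    2    0    0    0
   p1   0   -4    0    0    0
   p2   0    0    0    0   -2
   p3   0    0    0    4    0
   p4   0    1    0   -3    3
   p5   0    0   -3    0    0
   p6  -3    0    0    2    0
   p7   2    0    3    0    0

Candidate y = [0, 1, 6, 3, 4, 0, 0, 0]; check y·C column-wise:
  col t0: 0·-1 + 1·0 + 6·0 + 3·0 + 4·0 + 0·-3 + 0·2 = 0
  col t1: 0·2 + 1·-4 + 6·0 + 3·0 + 4·1 = 0
  col t2: 1·0 + 6·0 + 3·0 + 4·0 + 0·-3 + 0·3 = 0
  col t3: 1·0 + 6·0 + 3·4 + 4·-3 + 0·2 = 0
  col t4: 1·0 + 6·-2 + 3·0 + 4·3 = 0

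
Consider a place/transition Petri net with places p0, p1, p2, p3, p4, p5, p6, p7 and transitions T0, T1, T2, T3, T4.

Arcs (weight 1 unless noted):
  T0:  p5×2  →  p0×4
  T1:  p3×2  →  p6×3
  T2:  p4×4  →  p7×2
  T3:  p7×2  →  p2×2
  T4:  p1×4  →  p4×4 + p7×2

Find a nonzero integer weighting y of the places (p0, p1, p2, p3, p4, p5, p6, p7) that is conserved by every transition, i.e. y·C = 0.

y = (p0:1, p1:0, p2:0, p3:0, p4:0, p5:2, p6:0, p7:0)

Incidence matrix C (rows=places, cols=transitions):
       T0   T1   T2   T3   T4
   p0   4    0    0    0    0
   p1   0    0    0    0   -4
   p2   0    0    0    2    0
   p3   0   -2    0    0    0
   p4   0    0   -4    0    4
   p5  -2    0    0    0    0
   p6   0    3    0    0    0
   p7   0    0    2   -2    2

Candidate y = [1, 0, 0, 0, 0, 2, 0, 0]; check y·C column-wise:
  col T0: 1·4 + 2·-2 = 0
  col T1: 1·0 + 0·-2 + 2·0 + 0·3 = 0
  col T2: 1·0 + 0·-4 + 2·0 + 0·2 = 0
  col T3: 1·0 + 0·2 + 2·0 + 0·-2 = 0
  col T4: 1·0 + 0·-4 + 0·4 + 2·0 + 0·2 = 0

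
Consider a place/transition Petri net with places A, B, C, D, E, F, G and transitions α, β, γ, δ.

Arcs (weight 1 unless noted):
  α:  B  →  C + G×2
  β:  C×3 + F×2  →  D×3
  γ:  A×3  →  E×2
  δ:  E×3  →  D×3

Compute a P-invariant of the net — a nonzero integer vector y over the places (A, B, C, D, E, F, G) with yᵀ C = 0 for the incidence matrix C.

y = (A:2, B:3, C:3, D:3, E:3, F:0, G:0)

Incidence matrix C (rows=places, cols=transitions):
        α    β    γ    δ
    A   0    0   -3    0
    B  -1    0    0    0
    C   1   -3    0    0
    D   0    3    0    3
    E   0    0    2   -3
    F   0   -2    0    0
    G   2    0    0    0

Candidate y = [2, 3, 3, 3, 3, 0, 0]; check y·C column-wise:
  col α: 2·0 + 3·-1 + 3·1 + 3·0 + 3·0 + 0·2 = 0
  col β: 2·0 + 3·0 + 3·-3 + 3·3 + 3·0 + 0·-2 = 0
  col γ: 2·-3 + 3·0 + 3·0 + 3·0 + 3·2 = 0
  col δ: 2·0 + 3·0 + 3·0 + 3·3 + 3·-3 = 0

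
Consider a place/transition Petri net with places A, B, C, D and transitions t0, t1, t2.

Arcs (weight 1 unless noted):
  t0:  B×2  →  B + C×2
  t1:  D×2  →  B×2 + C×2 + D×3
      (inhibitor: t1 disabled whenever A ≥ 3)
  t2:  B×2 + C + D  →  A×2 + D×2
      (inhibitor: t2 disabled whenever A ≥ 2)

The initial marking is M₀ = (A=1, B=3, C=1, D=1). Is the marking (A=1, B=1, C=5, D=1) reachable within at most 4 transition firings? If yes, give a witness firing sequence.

step 1: fire t0:  (A=1, B=3, C=1, D=1) → (A=1, B=2, C=3, D=1)
step 2: fire t0:  (A=1, B=2, C=3, D=1) → (A=1, B=1, C=5, D=1)

YES — reachable via ⟨t0, t0⟩ (2 firings)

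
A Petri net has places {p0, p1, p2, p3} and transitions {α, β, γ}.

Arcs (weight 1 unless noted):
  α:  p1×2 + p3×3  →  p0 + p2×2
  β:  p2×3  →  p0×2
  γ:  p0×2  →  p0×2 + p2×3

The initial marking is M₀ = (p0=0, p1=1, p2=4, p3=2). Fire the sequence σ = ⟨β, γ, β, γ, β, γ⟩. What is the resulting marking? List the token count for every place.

step 1: fire β:  (p0=0, p1=1, p2=4, p3=2) → (p0=2, p1=1, p2=1, p3=2)
step 2: fire γ:  (p0=2, p1=1, p2=1, p3=2) → (p0=2, p1=1, p2=4, p3=2)
step 3: fire β:  (p0=2, p1=1, p2=4, p3=2) → (p0=4, p1=1, p2=1, p3=2)
step 4: fire γ:  (p0=4, p1=1, p2=1, p3=2) → (p0=4, p1=1, p2=4, p3=2)
step 5: fire β:  (p0=4, p1=1, p2=4, p3=2) → (p0=6, p1=1, p2=1, p3=2)
step 6: fire γ:  (p0=6, p1=1, p2=1, p3=2) → (p0=6, p1=1, p2=4, p3=2)

(p0=6, p1=1, p2=4, p3=2)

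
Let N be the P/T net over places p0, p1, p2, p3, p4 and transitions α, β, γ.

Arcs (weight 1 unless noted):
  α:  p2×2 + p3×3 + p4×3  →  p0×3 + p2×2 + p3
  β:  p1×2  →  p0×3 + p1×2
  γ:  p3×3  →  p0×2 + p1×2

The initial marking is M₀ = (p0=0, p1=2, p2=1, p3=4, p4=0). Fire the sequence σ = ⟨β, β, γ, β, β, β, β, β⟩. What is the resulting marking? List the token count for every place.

step 1: fire β:  (p0=0, p1=2, p2=1, p3=4, p4=0) → (p0=3, p1=2, p2=1, p3=4, p4=0)
step 2: fire β:  (p0=3, p1=2, p2=1, p3=4, p4=0) → (p0=6, p1=2, p2=1, p3=4, p4=0)
step 3: fire γ:  (p0=6, p1=2, p2=1, p3=4, p4=0) → (p0=8, p1=4, p2=1, p3=1, p4=0)
step 4: fire β:  (p0=8, p1=4, p2=1, p3=1, p4=0) → (p0=11, p1=4, p2=1, p3=1, p4=0)
step 5: fire β:  (p0=11, p1=4, p2=1, p3=1, p4=0) → (p0=14, p1=4, p2=1, p3=1, p4=0)
step 6: fire β:  (p0=14, p1=4, p2=1, p3=1, p4=0) → (p0=17, p1=4, p2=1, p3=1, p4=0)
step 7: fire β:  (p0=17, p1=4, p2=1, p3=1, p4=0) → (p0=20, p1=4, p2=1, p3=1, p4=0)
step 8: fire β:  (p0=20, p1=4, p2=1, p3=1, p4=0) → (p0=23, p1=4, p2=1, p3=1, p4=0)

(p0=23, p1=4, p2=1, p3=1, p4=0)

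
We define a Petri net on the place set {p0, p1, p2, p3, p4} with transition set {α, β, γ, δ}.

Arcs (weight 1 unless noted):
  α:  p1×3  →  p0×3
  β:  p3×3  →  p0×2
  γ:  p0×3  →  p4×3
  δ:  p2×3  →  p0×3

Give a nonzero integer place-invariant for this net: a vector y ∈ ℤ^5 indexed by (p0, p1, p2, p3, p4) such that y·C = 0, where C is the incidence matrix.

Incidence matrix C (rows=places, cols=transitions):
        α    β    γ    δ
   p0   3    2   -3    3
   p1  -3    0    0    0
   p2   0    0    0   -3
   p3   0   -3    0    0
   p4   0    0    3    0

Candidate y = [3, 3, 3, 2, 3]; check y·C column-wise:
  col α: 3·3 + 3·-3 + 3·0 + 2·0 + 3·0 = 0
  col β: 3·2 + 3·0 + 3·0 + 2·-3 + 3·0 = 0
  col γ: 3·-3 + 3·0 + 3·0 + 2·0 + 3·3 = 0
  col δ: 3·3 + 3·0 + 3·-3 + 2·0 + 3·0 = 0

y = (p0:3, p1:3, p2:3, p3:2, p4:3)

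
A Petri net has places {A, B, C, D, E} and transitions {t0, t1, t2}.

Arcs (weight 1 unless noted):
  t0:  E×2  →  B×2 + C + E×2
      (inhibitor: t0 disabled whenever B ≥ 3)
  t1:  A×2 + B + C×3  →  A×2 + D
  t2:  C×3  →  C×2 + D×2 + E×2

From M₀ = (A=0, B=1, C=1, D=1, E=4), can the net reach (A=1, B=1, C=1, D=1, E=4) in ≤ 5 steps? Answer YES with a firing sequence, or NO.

depth 0: 1 marking
depth 1: 2 markings reached so far
depth 2: 2 markings reached so far
(frontier empty at depth 2; search complete)
target is not among the 2 markings reachable within 5 steps

NO — not reachable within 5 firings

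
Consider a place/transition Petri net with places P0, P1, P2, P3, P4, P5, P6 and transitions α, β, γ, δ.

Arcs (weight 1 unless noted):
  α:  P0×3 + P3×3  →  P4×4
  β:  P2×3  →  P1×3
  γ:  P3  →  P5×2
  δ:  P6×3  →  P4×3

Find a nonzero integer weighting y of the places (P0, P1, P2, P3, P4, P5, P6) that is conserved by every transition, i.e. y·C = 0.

y = (P0:0, P1:1, P2:1, P3:0, P4:0, P5:0, P6:0)

Incidence matrix C (rows=places, cols=transitions):
        α    β    γ    δ
   P0  -3    0    0    0
   P1   0    3    0    0
   P2   0   -3    0    0
   P3  -3    0   -1    0
   P4   4    0    0    3
   P5   0    0    2    0
   P6   0    0    0   -3

Candidate y = [0, 1, 1, 0, 0, 0, 0]; check y·C column-wise:
  col α: 0·-3 + 1·0 + 1·0 + 0·-3 + 0·4 = 0
  col β: 1·3 + 1·-3 = 0
  col γ: 1·0 + 1·0 + 0·-1 + 0·2 = 0
  col δ: 1·0 + 1·0 + 0·3 + 0·-3 = 0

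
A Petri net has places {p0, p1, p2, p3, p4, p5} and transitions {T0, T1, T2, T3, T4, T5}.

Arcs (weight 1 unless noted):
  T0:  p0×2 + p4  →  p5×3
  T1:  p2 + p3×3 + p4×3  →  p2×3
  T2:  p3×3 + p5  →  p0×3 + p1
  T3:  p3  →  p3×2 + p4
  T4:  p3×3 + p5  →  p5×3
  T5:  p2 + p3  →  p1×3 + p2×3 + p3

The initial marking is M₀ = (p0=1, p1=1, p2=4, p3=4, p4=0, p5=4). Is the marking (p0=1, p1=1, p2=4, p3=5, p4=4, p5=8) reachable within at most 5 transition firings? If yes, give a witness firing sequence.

depth 0: 1 marking
depth 1: 5 markings reached so far
depth 2: 12 markings reached so far
depth 3: 23 markings reached so far
depth 4: 42 markings reached so far
depth 5: 74 markings reached so far
target is not among the 74 markings reachable within 5 steps

NO — not reachable within 5 firings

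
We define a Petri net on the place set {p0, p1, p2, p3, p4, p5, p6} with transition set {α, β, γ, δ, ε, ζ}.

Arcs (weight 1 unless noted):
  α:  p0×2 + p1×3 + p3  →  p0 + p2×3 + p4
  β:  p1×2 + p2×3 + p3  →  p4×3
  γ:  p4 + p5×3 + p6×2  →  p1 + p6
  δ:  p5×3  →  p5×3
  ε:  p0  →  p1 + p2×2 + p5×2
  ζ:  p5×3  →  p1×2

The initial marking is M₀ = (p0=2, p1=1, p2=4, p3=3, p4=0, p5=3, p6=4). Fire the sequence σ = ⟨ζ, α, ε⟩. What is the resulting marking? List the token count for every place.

step 1: fire ζ:  (p0=2, p1=1, p2=4, p3=3, p4=0, p5=3, p6=4) → (p0=2, p1=3, p2=4, p3=3, p4=0, p5=0, p6=4)
step 2: fire α:  (p0=2, p1=3, p2=4, p3=3, p4=0, p5=0, p6=4) → (p0=1, p1=0, p2=7, p3=2, p4=1, p5=0, p6=4)
step 3: fire ε:  (p0=1, p1=0, p2=7, p3=2, p4=1, p5=0, p6=4) → (p0=0, p1=1, p2=9, p3=2, p4=1, p5=2, p6=4)

(p0=0, p1=1, p2=9, p3=2, p4=1, p5=2, p6=4)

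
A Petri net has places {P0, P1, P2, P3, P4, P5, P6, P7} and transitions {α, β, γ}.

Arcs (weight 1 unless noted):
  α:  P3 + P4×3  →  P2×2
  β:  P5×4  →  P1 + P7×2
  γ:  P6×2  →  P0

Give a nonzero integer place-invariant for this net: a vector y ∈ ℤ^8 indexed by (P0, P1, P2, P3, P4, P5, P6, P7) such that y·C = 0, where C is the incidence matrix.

y = (P0:0, P1:0, P2:1, P3:2, P4:0, P5:0, P6:0, P7:0)

Incidence matrix C (rows=places, cols=transitions):
        α    β    γ
   P0   0    0    1
   P1   0    1    0
   P2   2    0    0
   P3  -1    0    0
   P4  -3    0    0
   P5   0   -4    0
   P6   0    0   -2
   P7   0    2    0

Candidate y = [0, 0, 1, 2, 0, 0, 0, 0]; check y·C column-wise:
  col α: 1·2 + 2·-1 + 0·-3 = 0
  col β: 0·1 + 1·0 + 2·0 + 0·-4 + 0·2 = 0
  col γ: 0·1 + 1·0 + 2·0 + 0·-2 = 0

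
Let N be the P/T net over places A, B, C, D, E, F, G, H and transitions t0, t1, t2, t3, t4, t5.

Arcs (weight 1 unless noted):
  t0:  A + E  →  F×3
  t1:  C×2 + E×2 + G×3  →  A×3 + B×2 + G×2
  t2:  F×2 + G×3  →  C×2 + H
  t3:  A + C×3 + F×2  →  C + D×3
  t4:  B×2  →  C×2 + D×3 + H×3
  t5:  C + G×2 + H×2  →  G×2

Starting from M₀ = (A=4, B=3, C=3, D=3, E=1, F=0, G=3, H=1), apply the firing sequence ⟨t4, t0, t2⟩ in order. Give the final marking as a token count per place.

step 1: fire t4:  (A=4, B=3, C=3, D=3, E=1, F=0, G=3, H=1) → (A=4, B=1, C=5, D=6, E=1, F=0, G=3, H=4)
step 2: fire t0:  (A=4, B=1, C=5, D=6, E=1, F=0, G=3, H=4) → (A=3, B=1, C=5, D=6, E=0, F=3, G=3, H=4)
step 3: fire t2:  (A=3, B=1, C=5, D=6, E=0, F=3, G=3, H=4) → (A=3, B=1, C=7, D=6, E=0, F=1, G=0, H=5)

(A=3, B=1, C=7, D=6, E=0, F=1, G=0, H=5)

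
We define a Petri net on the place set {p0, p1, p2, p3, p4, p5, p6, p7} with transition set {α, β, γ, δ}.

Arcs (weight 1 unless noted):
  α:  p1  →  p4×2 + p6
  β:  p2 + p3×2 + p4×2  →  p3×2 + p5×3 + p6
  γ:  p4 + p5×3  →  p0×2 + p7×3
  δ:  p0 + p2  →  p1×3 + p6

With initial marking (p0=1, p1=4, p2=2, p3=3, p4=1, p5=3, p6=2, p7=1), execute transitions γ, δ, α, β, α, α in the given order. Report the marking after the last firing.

(p0=2, p1=4, p2=0, p3=3, p4=4, p5=3, p6=7, p7=4)

step 1: fire γ:  (p0=1, p1=4, p2=2, p3=3, p4=1, p5=3, p6=2, p7=1) → (p0=3, p1=4, p2=2, p3=3, p4=0, p5=0, p6=2, p7=4)
step 2: fire δ:  (p0=3, p1=4, p2=2, p3=3, p4=0, p5=0, p6=2, p7=4) → (p0=2, p1=7, p2=1, p3=3, p4=0, p5=0, p6=3, p7=4)
step 3: fire α:  (p0=2, p1=7, p2=1, p3=3, p4=0, p5=0, p6=3, p7=4) → (p0=2, p1=6, p2=1, p3=3, p4=2, p5=0, p6=4, p7=4)
step 4: fire β:  (p0=2, p1=6, p2=1, p3=3, p4=2, p5=0, p6=4, p7=4) → (p0=2, p1=6, p2=0, p3=3, p4=0, p5=3, p6=5, p7=4)
step 5: fire α:  (p0=2, p1=6, p2=0, p3=3, p4=0, p5=3, p6=5, p7=4) → (p0=2, p1=5, p2=0, p3=3, p4=2, p5=3, p6=6, p7=4)
step 6: fire α:  (p0=2, p1=5, p2=0, p3=3, p4=2, p5=3, p6=6, p7=4) → (p0=2, p1=4, p2=0, p3=3, p4=4, p5=3, p6=7, p7=4)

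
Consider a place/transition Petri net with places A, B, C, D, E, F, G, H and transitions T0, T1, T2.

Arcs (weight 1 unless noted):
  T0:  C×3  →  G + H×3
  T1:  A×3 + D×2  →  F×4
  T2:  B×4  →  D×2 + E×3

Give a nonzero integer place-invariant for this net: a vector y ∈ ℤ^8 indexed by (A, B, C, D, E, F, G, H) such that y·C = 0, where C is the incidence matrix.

Incidence matrix C (rows=places, cols=transitions):
       T0   T1   T2
    A   0   -3    0
    B   0    0   -4
    C  -3    0    0
    D   0   -2    2
    E   0    0    3
    F   0    4    0
    G   1    0    0
    H   3    0    0

Candidate y = [4, -3, 0, -6, 0, 0, 0, 0]; check y·C column-wise:
  col T0: 4·0 + -3·0 + 0·-3 + -6·0 + 0·1 + 0·3 = 0
  col T1: 4·-3 + -3·0 + -6·-2 + 0·4 = 0
  col T2: 4·0 + -3·-4 + -6·2 + 0·3 = 0

y = (A:4, B:-3, C:0, D:-6, E:0, F:0, G:0, H:0)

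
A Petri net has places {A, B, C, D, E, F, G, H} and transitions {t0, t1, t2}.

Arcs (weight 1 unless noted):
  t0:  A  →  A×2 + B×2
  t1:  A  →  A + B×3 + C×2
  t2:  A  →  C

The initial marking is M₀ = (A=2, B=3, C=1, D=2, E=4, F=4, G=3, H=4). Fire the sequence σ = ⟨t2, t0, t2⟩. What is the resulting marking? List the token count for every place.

(A=1, B=5, C=3, D=2, E=4, F=4, G=3, H=4)

step 1: fire t2:  (A=2, B=3, C=1, D=2, E=4, F=4, G=3, H=4) → (A=1, B=3, C=2, D=2, E=4, F=4, G=3, H=4)
step 2: fire t0:  (A=1, B=3, C=2, D=2, E=4, F=4, G=3, H=4) → (A=2, B=5, C=2, D=2, E=4, F=4, G=3, H=4)
step 3: fire t2:  (A=2, B=5, C=2, D=2, E=4, F=4, G=3, H=4) → (A=1, B=5, C=3, D=2, E=4, F=4, G=3, H=4)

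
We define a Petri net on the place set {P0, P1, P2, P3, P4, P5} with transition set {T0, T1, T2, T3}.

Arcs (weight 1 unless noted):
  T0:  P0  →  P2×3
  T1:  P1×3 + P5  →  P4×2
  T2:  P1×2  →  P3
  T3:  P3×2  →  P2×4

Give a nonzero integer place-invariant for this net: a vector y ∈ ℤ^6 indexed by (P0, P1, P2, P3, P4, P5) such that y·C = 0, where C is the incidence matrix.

y = (P0:6, P1:2, P2:2, P3:4, P4:3, P5:0)

Incidence matrix C (rows=places, cols=transitions):
       T0   T1   T2   T3
   P0  -1    0    0    0
   P1   0   -3   -2    0
   P2   3    0    0    4
   P3   0    0    1   -2
   P4   0    2    0    0
   P5   0   -1    0    0

Candidate y = [6, 2, 2, 4, 3, 0]; check y·C column-wise:
  col T0: 6·-1 + 2·0 + 2·3 + 4·0 + 3·0 = 0
  col T1: 6·0 + 2·-3 + 2·0 + 4·0 + 3·2 + 0·-1 = 0
  col T2: 6·0 + 2·-2 + 2·0 + 4·1 + 3·0 = 0
  col T3: 6·0 + 2·0 + 2·4 + 4·-2 + 3·0 = 0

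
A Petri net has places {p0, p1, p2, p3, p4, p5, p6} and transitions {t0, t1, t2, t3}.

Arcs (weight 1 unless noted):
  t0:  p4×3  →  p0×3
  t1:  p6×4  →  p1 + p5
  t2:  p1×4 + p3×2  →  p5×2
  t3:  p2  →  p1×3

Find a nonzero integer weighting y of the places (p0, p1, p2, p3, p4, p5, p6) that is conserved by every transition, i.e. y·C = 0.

Incidence matrix C (rows=places, cols=transitions):
       t0   t1   t2   t3
   p0   3    0    0    0
   p1   0    1   -4    3
   p2   0    0    0   -1
   p3   0    0   -2    0
   p4  -3    0    0    0
   p5   0    1    2    0
   p6   0   -4    0    0

Candidate y = [1, 0, 0, 0, 1, 0, 0]; check y·C column-wise:
  col t0: 1·3 + 1·-3 = 0
  col t1: 1·0 + 0·1 + 1·0 + 0·1 + 0·-4 = 0
  col t2: 1·0 + 0·-4 + 0·-2 + 1·0 + 0·2 = 0
  col t3: 1·0 + 0·3 + 0·-1 + 1·0 = 0

y = (p0:1, p1:0, p2:0, p3:0, p4:1, p5:0, p6:0)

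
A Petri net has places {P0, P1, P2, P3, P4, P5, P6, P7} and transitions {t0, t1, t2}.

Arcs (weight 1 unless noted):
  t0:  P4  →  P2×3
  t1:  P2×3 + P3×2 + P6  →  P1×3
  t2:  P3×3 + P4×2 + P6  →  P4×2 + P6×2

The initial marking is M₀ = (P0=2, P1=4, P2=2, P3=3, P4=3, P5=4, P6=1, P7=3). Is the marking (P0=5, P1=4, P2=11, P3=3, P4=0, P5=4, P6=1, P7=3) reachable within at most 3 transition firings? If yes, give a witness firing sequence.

NO — not reachable within 3 firings

depth 0: 1 marking
depth 1: 3 markings reached so far
depth 2: 6 markings reached so far
depth 3: 9 markings reached so far
target is not among the 9 markings reachable within 3 steps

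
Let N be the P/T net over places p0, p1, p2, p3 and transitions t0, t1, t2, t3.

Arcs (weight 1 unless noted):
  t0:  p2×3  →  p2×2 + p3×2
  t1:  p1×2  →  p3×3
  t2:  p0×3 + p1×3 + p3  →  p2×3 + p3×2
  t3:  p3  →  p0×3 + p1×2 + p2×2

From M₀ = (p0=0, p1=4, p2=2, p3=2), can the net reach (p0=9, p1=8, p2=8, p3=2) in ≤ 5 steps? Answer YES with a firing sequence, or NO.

YES — reachable via ⟨t1, t3, t3, t3⟩ (4 firings)

step 1: fire t1:  (p0=0, p1=4, p2=2, p3=2) → (p0=0, p1=2, p2=2, p3=5)
step 2: fire t3:  (p0=0, p1=2, p2=2, p3=5) → (p0=3, p1=4, p2=4, p3=4)
step 3: fire t3:  (p0=3, p1=4, p2=4, p3=4) → (p0=6, p1=6, p2=6, p3=3)
step 4: fire t3:  (p0=6, p1=6, p2=6, p3=3) → (p0=9, p1=8, p2=8, p3=2)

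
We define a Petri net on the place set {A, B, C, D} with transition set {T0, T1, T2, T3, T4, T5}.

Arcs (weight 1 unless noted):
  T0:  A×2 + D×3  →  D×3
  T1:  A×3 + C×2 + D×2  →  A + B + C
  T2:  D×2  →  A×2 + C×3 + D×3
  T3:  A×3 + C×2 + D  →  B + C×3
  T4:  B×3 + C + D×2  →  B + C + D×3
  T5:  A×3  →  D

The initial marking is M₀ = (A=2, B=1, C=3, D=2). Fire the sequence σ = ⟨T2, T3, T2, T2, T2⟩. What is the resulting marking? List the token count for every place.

step 1: fire T2:  (A=2, B=1, C=3, D=2) → (A=4, B=1, C=6, D=3)
step 2: fire T3:  (A=4, B=1, C=6, D=3) → (A=1, B=2, C=7, D=2)
step 3: fire T2:  (A=1, B=2, C=7, D=2) → (A=3, B=2, C=10, D=3)
step 4: fire T2:  (A=3, B=2, C=10, D=3) → (A=5, B=2, C=13, D=4)
step 5: fire T2:  (A=5, B=2, C=13, D=4) → (A=7, B=2, C=16, D=5)

(A=7, B=2, C=16, D=5)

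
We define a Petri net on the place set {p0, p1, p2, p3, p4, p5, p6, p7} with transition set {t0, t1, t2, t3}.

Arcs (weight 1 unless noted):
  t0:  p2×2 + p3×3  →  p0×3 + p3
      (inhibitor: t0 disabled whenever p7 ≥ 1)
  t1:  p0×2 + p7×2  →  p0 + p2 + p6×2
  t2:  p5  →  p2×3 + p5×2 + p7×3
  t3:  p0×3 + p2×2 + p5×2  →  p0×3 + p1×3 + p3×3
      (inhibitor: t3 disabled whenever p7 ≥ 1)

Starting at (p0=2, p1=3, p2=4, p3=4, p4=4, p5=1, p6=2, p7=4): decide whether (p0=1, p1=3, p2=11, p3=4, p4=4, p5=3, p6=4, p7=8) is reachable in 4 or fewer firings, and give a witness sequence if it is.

step 1: fire t1:  (p0=2, p1=3, p2=4, p3=4, p4=4, p5=1, p6=2, p7=4) → (p0=1, p1=3, p2=5, p3=4, p4=4, p5=1, p6=4, p7=2)
step 2: fire t2:  (p0=1, p1=3, p2=5, p3=4, p4=4, p5=1, p6=4, p7=2) → (p0=1, p1=3, p2=8, p3=4, p4=4, p5=2, p6=4, p7=5)
step 3: fire t2:  (p0=1, p1=3, p2=8, p3=4, p4=4, p5=2, p6=4, p7=5) → (p0=1, p1=3, p2=11, p3=4, p4=4, p5=3, p6=4, p7=8)

YES — reachable via ⟨t1, t2, t2⟩ (3 firings)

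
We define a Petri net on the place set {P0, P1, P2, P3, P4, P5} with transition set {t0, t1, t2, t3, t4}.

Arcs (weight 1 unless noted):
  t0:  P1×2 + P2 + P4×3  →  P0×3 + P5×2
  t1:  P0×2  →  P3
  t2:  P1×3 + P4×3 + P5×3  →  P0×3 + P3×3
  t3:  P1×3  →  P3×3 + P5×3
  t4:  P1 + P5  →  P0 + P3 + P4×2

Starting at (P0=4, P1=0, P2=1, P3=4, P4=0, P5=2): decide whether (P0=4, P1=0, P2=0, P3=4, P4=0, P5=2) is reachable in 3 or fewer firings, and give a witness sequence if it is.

NO — not reachable within 3 firings

depth 0: 1 marking
depth 1: 2 markings reached so far
depth 2: 3 markings reached so far
depth 3: 3 markings reached so far
(frontier empty at depth 3; search complete)
target is not among the 3 markings reachable within 3 steps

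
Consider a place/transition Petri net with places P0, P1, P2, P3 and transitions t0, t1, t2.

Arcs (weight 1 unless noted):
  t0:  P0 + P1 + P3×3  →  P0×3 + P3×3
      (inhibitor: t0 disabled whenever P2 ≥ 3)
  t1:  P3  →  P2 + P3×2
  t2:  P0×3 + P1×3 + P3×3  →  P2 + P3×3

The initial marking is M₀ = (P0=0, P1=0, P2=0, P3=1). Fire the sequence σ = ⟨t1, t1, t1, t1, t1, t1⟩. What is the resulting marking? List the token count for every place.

(P0=0, P1=0, P2=6, P3=7)

step 1: fire t1:  (P0=0, P1=0, P2=0, P3=1) → (P0=0, P1=0, P2=1, P3=2)
step 2: fire t1:  (P0=0, P1=0, P2=1, P3=2) → (P0=0, P1=0, P2=2, P3=3)
step 3: fire t1:  (P0=0, P1=0, P2=2, P3=3) → (P0=0, P1=0, P2=3, P3=4)
step 4: fire t1:  (P0=0, P1=0, P2=3, P3=4) → (P0=0, P1=0, P2=4, P3=5)
step 5: fire t1:  (P0=0, P1=0, P2=4, P3=5) → (P0=0, P1=0, P2=5, P3=6)
step 6: fire t1:  (P0=0, P1=0, P2=5, P3=6) → (P0=0, P1=0, P2=6, P3=7)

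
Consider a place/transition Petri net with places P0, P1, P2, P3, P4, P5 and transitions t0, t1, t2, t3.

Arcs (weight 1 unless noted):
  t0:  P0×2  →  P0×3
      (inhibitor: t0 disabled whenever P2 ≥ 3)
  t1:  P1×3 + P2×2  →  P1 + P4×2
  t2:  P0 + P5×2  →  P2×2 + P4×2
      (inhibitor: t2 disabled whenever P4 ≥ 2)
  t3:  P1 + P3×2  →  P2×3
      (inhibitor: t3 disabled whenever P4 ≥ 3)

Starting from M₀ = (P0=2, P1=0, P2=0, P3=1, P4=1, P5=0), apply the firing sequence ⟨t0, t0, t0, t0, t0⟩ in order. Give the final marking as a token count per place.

(P0=7, P1=0, P2=0, P3=1, P4=1, P5=0)

step 1: fire t0:  (P0=2, P1=0, P2=0, P3=1, P4=1, P5=0) → (P0=3, P1=0, P2=0, P3=1, P4=1, P5=0)
step 2: fire t0:  (P0=3, P1=0, P2=0, P3=1, P4=1, P5=0) → (P0=4, P1=0, P2=0, P3=1, P4=1, P5=0)
step 3: fire t0:  (P0=4, P1=0, P2=0, P3=1, P4=1, P5=0) → (P0=5, P1=0, P2=0, P3=1, P4=1, P5=0)
step 4: fire t0:  (P0=5, P1=0, P2=0, P3=1, P4=1, P5=0) → (P0=6, P1=0, P2=0, P3=1, P4=1, P5=0)
step 5: fire t0:  (P0=6, P1=0, P2=0, P3=1, P4=1, P5=0) → (P0=7, P1=0, P2=0, P3=1, P4=1, P5=0)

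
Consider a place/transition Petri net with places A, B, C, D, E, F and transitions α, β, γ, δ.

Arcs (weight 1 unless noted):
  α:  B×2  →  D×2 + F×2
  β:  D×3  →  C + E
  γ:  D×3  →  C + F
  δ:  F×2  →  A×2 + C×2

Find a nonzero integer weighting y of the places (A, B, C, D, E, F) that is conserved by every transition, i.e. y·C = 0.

y = (A:3, B:-1, C:-3, D:-1, E:0, F:0)

Incidence matrix C (rows=places, cols=transitions):
        α    β    γ    δ
    A   0    0    0    2
    B  -2    0    0    0
    C   0    1    1    2
    D   2   -3   -3    0
    E   0    1    0    0
    F   2    0    1   -2

Candidate y = [3, -1, -3, -1, 0, 0]; check y·C column-wise:
  col α: 3·0 + -1·-2 + -3·0 + -1·2 + 0·2 = 0
  col β: 3·0 + -1·0 + -3·1 + -1·-3 + 0·1 = 0
  col γ: 3·0 + -1·0 + -3·1 + -1·-3 + 0·1 = 0
  col δ: 3·2 + -1·0 + -3·2 + -1·0 + 0·-2 = 0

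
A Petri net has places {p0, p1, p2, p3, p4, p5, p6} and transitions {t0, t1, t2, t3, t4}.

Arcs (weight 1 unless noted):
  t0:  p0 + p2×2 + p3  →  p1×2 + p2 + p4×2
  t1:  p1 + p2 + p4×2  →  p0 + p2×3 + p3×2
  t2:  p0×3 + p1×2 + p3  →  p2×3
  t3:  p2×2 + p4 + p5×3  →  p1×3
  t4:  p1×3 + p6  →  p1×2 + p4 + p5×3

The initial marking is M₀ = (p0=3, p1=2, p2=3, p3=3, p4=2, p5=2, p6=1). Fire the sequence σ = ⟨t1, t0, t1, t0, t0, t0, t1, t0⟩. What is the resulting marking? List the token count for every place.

step 1: fire t1:  (p0=3, p1=2, p2=3, p3=3, p4=2, p5=2, p6=1) → (p0=4, p1=1, p2=5, p3=5, p4=0, p5=2, p6=1)
step 2: fire t0:  (p0=4, p1=1, p2=5, p3=5, p4=0, p5=2, p6=1) → (p0=3, p1=3, p2=4, p3=4, p4=2, p5=2, p6=1)
step 3: fire t1:  (p0=3, p1=3, p2=4, p3=4, p4=2, p5=2, p6=1) → (p0=4, p1=2, p2=6, p3=6, p4=0, p5=2, p6=1)
step 4: fire t0:  (p0=4, p1=2, p2=6, p3=6, p4=0, p5=2, p6=1) → (p0=3, p1=4, p2=5, p3=5, p4=2, p5=2, p6=1)
step 5: fire t0:  (p0=3, p1=4, p2=5, p3=5, p4=2, p5=2, p6=1) → (p0=2, p1=6, p2=4, p3=4, p4=4, p5=2, p6=1)
step 6: fire t0:  (p0=2, p1=6, p2=4, p3=4, p4=4, p5=2, p6=1) → (p0=1, p1=8, p2=3, p3=3, p4=6, p5=2, p6=1)
step 7: fire t1:  (p0=1, p1=8, p2=3, p3=3, p4=6, p5=2, p6=1) → (p0=2, p1=7, p2=5, p3=5, p4=4, p5=2, p6=1)
step 8: fire t0:  (p0=2, p1=7, p2=5, p3=5, p4=4, p5=2, p6=1) → (p0=1, p1=9, p2=4, p3=4, p4=6, p5=2, p6=1)

(p0=1, p1=9, p2=4, p3=4, p4=6, p5=2, p6=1)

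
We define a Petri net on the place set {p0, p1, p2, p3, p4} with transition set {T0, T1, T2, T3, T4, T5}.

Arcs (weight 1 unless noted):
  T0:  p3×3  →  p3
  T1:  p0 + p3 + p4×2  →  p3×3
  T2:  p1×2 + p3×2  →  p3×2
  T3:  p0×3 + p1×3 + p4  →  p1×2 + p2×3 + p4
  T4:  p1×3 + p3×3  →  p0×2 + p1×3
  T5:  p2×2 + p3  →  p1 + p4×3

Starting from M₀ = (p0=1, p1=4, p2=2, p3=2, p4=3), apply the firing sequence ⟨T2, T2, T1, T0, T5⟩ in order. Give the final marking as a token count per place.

(p0=0, p1=1, p2=0, p3=1, p4=4)

step 1: fire T2:  (p0=1, p1=4, p2=2, p3=2, p4=3) → (p0=1, p1=2, p2=2, p3=2, p4=3)
step 2: fire T2:  (p0=1, p1=2, p2=2, p3=2, p4=3) → (p0=1, p1=0, p2=2, p3=2, p4=3)
step 3: fire T1:  (p0=1, p1=0, p2=2, p3=2, p4=3) → (p0=0, p1=0, p2=2, p3=4, p4=1)
step 4: fire T0:  (p0=0, p1=0, p2=2, p3=4, p4=1) → (p0=0, p1=0, p2=2, p3=2, p4=1)
step 5: fire T5:  (p0=0, p1=0, p2=2, p3=2, p4=1) → (p0=0, p1=1, p2=0, p3=1, p4=4)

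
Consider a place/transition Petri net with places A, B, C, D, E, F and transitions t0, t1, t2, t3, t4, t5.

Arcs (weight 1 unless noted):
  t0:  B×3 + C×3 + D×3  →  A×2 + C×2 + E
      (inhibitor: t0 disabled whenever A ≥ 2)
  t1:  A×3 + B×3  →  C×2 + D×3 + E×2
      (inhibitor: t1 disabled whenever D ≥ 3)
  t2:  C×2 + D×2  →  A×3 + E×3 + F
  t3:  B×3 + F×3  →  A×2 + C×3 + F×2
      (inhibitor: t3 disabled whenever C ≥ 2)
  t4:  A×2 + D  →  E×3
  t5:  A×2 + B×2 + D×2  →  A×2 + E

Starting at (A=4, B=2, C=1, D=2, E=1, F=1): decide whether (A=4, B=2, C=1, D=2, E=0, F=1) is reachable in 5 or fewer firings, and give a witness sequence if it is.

depth 0: 1 marking
depth 1: 3 markings reached so far
depth 2: 4 markings reached so far
depth 3: 4 markings reached so far
(frontier empty at depth 3; search complete)
target is not among the 4 markings reachable within 5 steps

NO — not reachable within 5 firings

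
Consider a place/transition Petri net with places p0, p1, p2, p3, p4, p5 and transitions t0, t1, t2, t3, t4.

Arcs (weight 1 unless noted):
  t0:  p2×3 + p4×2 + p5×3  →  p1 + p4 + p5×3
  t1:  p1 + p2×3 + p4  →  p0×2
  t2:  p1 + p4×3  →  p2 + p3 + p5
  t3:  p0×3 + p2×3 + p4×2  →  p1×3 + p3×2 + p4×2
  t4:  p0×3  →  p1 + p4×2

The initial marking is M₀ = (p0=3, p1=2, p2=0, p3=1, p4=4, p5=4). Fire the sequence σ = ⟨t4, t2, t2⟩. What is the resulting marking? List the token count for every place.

(p0=0, p1=1, p2=2, p3=3, p4=0, p5=6)

step 1: fire t4:  (p0=3, p1=2, p2=0, p3=1, p4=4, p5=4) → (p0=0, p1=3, p2=0, p3=1, p4=6, p5=4)
step 2: fire t2:  (p0=0, p1=3, p2=0, p3=1, p4=6, p5=4) → (p0=0, p1=2, p2=1, p3=2, p4=3, p5=5)
step 3: fire t2:  (p0=0, p1=2, p2=1, p3=2, p4=3, p5=5) → (p0=0, p1=1, p2=2, p3=3, p4=0, p5=6)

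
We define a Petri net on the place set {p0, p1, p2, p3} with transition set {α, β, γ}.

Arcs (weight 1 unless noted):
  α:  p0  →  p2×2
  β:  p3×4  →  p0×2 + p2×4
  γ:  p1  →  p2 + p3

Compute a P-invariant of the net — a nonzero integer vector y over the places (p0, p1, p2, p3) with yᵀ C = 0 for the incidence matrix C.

y = (p0:2, p1:3, p2:1, p3:2)

Incidence matrix C (rows=places, cols=transitions):
        α    β    γ
   p0  -1    2    0
   p1   0    0   -1
   p2   2    4    1
   p3   0   -4    1

Candidate y = [2, 3, 1, 2]; check y·C column-wise:
  col α: 2·-1 + 3·0 + 1·2 + 2·0 = 0
  col β: 2·2 + 3·0 + 1·4 + 2·-4 = 0
  col γ: 2·0 + 3·-1 + 1·1 + 2·1 = 0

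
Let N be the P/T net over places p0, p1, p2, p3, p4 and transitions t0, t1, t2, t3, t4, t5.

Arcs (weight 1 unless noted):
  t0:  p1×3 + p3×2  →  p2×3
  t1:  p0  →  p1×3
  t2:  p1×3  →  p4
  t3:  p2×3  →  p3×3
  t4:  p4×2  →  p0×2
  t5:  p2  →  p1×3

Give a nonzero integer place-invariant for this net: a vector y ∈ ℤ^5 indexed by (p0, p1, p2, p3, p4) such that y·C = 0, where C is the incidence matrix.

Incidence matrix C (rows=places, cols=transitions):
       t0   t1   t2   t3   t4   t5
   p0   0   -1    0    0    2    0
   p1  -3    3   -3    0    0    3
   p2   3    0    0   -3    0   -1
   p3  -2    0    0    3    0    0
   p4   0    0    1    0   -2    0

Candidate y = [3, 1, 3, 3, 3]; check y·C column-wise:
  col t0: 3·0 + 1·-3 + 3·3 + 3·-2 + 3·0 = 0
  col t1: 3·-1 + 1·3 + 3·0 + 3·0 + 3·0 = 0
  col t2: 3·0 + 1·-3 + 3·0 + 3·0 + 3·1 = 0
  col t3: 3·0 + 1·0 + 3·-3 + 3·3 + 3·0 = 0
  col t4: 3·2 + 1·0 + 3·0 + 3·0 + 3·-2 = 0
  col t5: 3·0 + 1·3 + 3·-1 + 3·0 + 3·0 = 0

y = (p0:3, p1:1, p2:3, p3:3, p4:3)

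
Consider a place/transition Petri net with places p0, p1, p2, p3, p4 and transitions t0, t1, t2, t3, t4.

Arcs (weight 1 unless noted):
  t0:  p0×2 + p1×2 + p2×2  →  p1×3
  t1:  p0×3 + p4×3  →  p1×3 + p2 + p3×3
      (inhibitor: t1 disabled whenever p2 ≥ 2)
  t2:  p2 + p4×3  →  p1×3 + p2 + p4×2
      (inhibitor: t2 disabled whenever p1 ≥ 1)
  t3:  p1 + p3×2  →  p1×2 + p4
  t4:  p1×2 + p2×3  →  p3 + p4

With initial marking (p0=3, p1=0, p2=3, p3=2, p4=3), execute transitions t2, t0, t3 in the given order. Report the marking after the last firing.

step 1: fire t2:  (p0=3, p1=0, p2=3, p3=2, p4=3) → (p0=3, p1=3, p2=3, p3=2, p4=2)
step 2: fire t0:  (p0=3, p1=3, p2=3, p3=2, p4=2) → (p0=1, p1=4, p2=1, p3=2, p4=2)
step 3: fire t3:  (p0=1, p1=4, p2=1, p3=2, p4=2) → (p0=1, p1=5, p2=1, p3=0, p4=3)

(p0=1, p1=5, p2=1, p3=0, p4=3)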